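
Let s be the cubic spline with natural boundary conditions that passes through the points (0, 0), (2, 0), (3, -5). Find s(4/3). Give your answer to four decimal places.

1.2346

Let M_i = s''(x_i). Step sizes h_i = 2, 1; slopes of the chords Δ_i = (y_(i+1) - y_i)/h_i = 0, -5.
  2·M_0 + 6·M_1 + 1·M_2 = 6(Δ_1 - Δ_0) = -30
Natural end conditions: M_0 = M_2 = 0.
Hence M_0 = 0, M_1 = -5, M_2 = 0.
On [0, 2], s(x) = 0 + 5/3·x + 0·x² - 5/12·x³.
With x = 4/3: s(4/3) = 100/81.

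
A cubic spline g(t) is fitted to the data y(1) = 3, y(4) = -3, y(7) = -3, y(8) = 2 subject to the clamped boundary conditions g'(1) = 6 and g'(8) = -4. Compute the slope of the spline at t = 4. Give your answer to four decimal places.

-4.9355

Put σ_i = g'' at the i-th knot. Here h = (3, 3, 1) and Δ = (-2, 0, 5), so the interior equations h_(i-1)·σ_(i-1) + 2(h_(i-1)+h_i)·σ_i + h_i·σ_(i+1) = 6(Δ_i − Δ_(i-1)) read
  3·σ_0 + 12·σ_1 + 3·σ_2 = 6(Δ_1 - Δ_0) = 12
  3·σ_1 + 8·σ_2 + 1·σ_3 = 6(Δ_2 - Δ_1) = 30
Clamped end conditions give two more equations: 2h_0·σ_0 + h_0·σ_1 = 6(Δ_0 - g'(1)) = -48 and h_2·σ_2 + 2h_2·σ_3 = 6(g'(8) - Δ_2) = -54.
Forward elimination and back-substitution give σ_0 = -270/31, σ_1 = 44/31, σ_2 = 218/31, σ_3 = -946/31.
On [4, 7], g'(t) = b_1 + 2c_1·(t - 4) + 3d_1·(t - 4)² with b_1 = Δ_1 - h_1(2σ_1 + σ_2)/6 = -153/31, c_1 = σ_1/2 = 22/31, d_1 = (σ_2 - σ_1)/(6h_1) = 29/93. So g'(4) = -153/31.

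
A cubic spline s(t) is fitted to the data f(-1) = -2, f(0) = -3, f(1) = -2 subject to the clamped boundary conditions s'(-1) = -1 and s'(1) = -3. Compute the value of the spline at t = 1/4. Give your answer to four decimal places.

Put M_i = s'' at the i-th knot. Here h = (1, 1) and Δ = (-1, 1), so the interior equations h_(i-1)·M_(i-1) + 2(h_(i-1)+h_i)·M_i + h_i·M_(i+1) = 6(Δ_i − Δ_(i-1)) read
  1·M_0 + 4·M_1 + 1·M_2 = 6(Δ_1 - Δ_0) = 12
Clamped end conditions give two more equations: 2h_0·M_0 + h_0·M_1 = 6(Δ_0 - s'(-1)) = 0 and h_1·M_1 + 2h_1·M_2 = 6(s'(1) - Δ_1) = -24.
Forward elimination and back-substitution give M_0 = -4, M_1 = 8, M_2 = -16.
On [0, 1], s(t) = -3 + 1·t + 4·t² - 4·t³.
With t = 1/4: s(1/4) = -41/16.

-2.5625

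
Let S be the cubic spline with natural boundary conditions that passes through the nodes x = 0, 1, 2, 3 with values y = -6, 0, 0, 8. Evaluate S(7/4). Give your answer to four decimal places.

Put m_i = S'' at the i-th knot. Here h = (1, 1, 1) and Δ = (6, 0, 8), so the interior equations h_(i-1)·m_(i-1) + 2(h_(i-1)+h_i)·m_i + h_i·m_(i+1) = 6(Δ_i − Δ_(i-1)) read
  1·m_0 + 4·m_1 + 1·m_2 = 6(Δ_1 - Δ_0) = -36
  1·m_1 + 4·m_2 + 1·m_3 = 6(Δ_2 - Δ_1) = 48
Natural end conditions: m_0 = m_3 = 0.
Hence m_0 = 0, m_1 = -64/5, m_2 = 76/5, m_3 = 0.
On [1, 2], S(x) = 0 + 26/15·(x - 1) - 32/5·(x - 1)² + 14/3·(x - 1)³.
With (x - 1) = 3/4: S(7/4) = -53/160.

-0.3313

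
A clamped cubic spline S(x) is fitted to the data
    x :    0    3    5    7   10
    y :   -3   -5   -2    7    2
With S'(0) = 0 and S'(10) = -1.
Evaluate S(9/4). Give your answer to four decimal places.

Put M_i = S'' at the i-th knot. Here h = (3, 2, 2, 3) and Δ = (-2/3, 3/2, 9/2, -5/3), so the interior equations h_(i-1)·M_(i-1) + 2(h_(i-1)+h_i)·M_i + h_i·M_(i+1) = 6(Δ_i − Δ_(i-1)) read
  3·M_0 + 10·M_1 + 2·M_2 = 6(Δ_1 - Δ_0) = 13
  2·M_1 + 8·M_2 + 2·M_3 = 6(Δ_2 - Δ_1) = 18
  2·M_2 + 10·M_3 + 3·M_4 = 6(Δ_3 - Δ_2) = -37
Clamped end conditions give two more equations: 2h_0·M_0 + h_0·M_1 = 6(Δ_0 - S'(0)) = -4 and h_3·M_3 + 2h_3·M_4 = 6(S'(10) - Δ_3) = 4.
Hence M_0 = -589/510, M_1 = 83/85, M_2 = 67/20, M_3 = -457/85, M_4 = 1711/510.
On [0, 3], S(x) = -3 + 0·x - 589/1020·x² + 1087/9180·x³.
With x = 9/4: S(9/4) = -99543/21760.

-4.5746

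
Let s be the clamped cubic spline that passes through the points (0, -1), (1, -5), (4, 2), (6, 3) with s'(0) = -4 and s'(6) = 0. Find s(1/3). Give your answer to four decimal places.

Put m_i = s'' at the i-th knot. Here h = (1, 3, 2) and Δ = (-4, 7/3, 1/2), so the interior equations h_(i-1)·m_(i-1) + 2(h_(i-1)+h_i)·m_i + h_i·m_(i+1) = 6(Δ_i − Δ_(i-1)) read
  1·m_0 + 8·m_1 + 3·m_2 = 6(Δ_1 - Δ_0) = 38
  3·m_1 + 10·m_2 + 2·m_3 = 6(Δ_2 - Δ_1) = -11
Clamped end conditions give two more equations: 2h_0·m_0 + h_0·m_1 = 6(Δ_0 - s'(0)) = 0 and h_2·m_2 + 2h_2·m_3 = 6(s'(6) - Δ_2) = -3.
Hence m_0 = -19/6, m_1 = 19/3, m_2 = -19/6, m_3 = 5/6.
On [0, 1], s(x) = -1 - 4·x - 19/12·x² + 19/12·x³.
With x = 1/3: s(1/3) = -397/162.

-2.4506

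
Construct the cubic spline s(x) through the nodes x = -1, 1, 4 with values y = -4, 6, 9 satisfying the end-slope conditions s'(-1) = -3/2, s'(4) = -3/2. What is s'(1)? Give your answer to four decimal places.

5.8500

Put M_i = s'' at the i-th knot. Here h = (2, 3) and Δ = (5, 1), so the interior equations h_(i-1)·M_(i-1) + 2(h_(i-1)+h_i)·M_i + h_i·M_(i+1) = 6(Δ_i − Δ_(i-1)) read
  2·M_0 + 10·M_1 + 3·M_2 = 6(Δ_1 - Δ_0) = -24
Clamped end conditions give two more equations: 2h_0·M_0 + h_0·M_1 = 6(Δ_0 - s'(-1)) = 39 and h_1·M_1 + 2h_1·M_2 = 6(s'(4) - Δ_1) = -15.
Forward elimination and back-substitution give M_0 = 243/20, M_1 = -24/5, M_2 = -1/10.
On [1, 4], s'(x) = b_1 + 2c_1·(x - 1) + 3d_1·(x - 1)² with b_1 = Δ_1 - h_1(2M_1 + M_2)/6 = 117/20, c_1 = M_1/2 = -12/5, d_1 = (M_2 - M_1)/(6h_1) = 47/180. So s'(1) = 117/20.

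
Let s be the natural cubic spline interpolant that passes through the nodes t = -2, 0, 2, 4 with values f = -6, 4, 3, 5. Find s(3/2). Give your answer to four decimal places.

3.4813

With M_i denoting the second derivative at x_i, h_i = 2, 2, 2, and Δ_i = (y_(i+1) − y_i)/h_i = 5, -1/2, 1:
  2·M_0 + 8·M_1 + 2·M_2 = 6(Δ_1 - Δ_0) = -33
  2·M_1 + 8·M_2 + 2·M_3 = 6(Δ_2 - Δ_1) = 9
Natural end conditions: M_0 = M_3 = 0.
Solving the tridiagonal system: M_0 = 0, M_1 = -47/10, M_2 = 23/10, M_3 = 0.
On [0, 2], s(t) = 4 + 28/15·t - 47/20·t² + 7/12·t³.
With t = 3/2: s(3/2) = 557/160.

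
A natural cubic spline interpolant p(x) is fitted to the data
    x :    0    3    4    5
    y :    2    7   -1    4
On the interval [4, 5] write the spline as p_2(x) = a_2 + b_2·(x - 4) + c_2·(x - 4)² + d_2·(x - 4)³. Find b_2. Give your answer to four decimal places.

-2.3333

Let M_i = p''(x_i). Step sizes h_i = 3, 1, 1; slopes of the chords Δ_i = (y_(i+1) - y_i)/h_i = 5/3, -8, 5.
  3·M_0 + 8·M_1 + 1·M_2 = 6(Δ_1 - Δ_0) = -58
  1·M_1 + 4·M_2 + 1·M_3 = 6(Δ_2 - Δ_1) = 78
Natural end conditions: M_0 = M_3 = 0.
Forward elimination and back-substitution give M_0 = 0, M_1 = -10, M_2 = 22, M_3 = 0.
On [4, 5], with p_2(x) = a_2 + b_2·(x - 4) + c_2·(x - 4)² + d_2·(x - 4)³: c_2 = M_2/2 = 11, d_2 = (M_3 - M_2)/(6h_2) = -11/3, b_2 = Δ_2 - h_2(2M_2 + M_3)/6 = -7/3.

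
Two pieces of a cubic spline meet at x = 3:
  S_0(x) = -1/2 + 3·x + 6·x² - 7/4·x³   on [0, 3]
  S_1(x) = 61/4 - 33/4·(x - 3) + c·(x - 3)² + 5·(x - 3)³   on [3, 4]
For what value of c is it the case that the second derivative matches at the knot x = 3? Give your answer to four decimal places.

-9.7500

S_0''(x) = 12 - 21/2·x, so S_0''(3) = -39/2. On the right, S_1''(3) = 2c, so c = -39/4.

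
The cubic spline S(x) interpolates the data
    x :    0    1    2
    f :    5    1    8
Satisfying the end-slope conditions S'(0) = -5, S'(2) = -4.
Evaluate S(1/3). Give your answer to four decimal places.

2.8889

Write M_i for S''(x_i). With h_i = 1, 1 and divided differences Δ_i = -4, 7, the continuity of S' gives the tridiagonal system
  1·M_0 + 4·M_1 + 1·M_2 = 6(Δ_1 - Δ_0) = 66
Clamped end conditions give two more equations: 2h_0·M_0 + h_0·M_1 = 6(Δ_0 - S'(0)) = 6 and h_1·M_1 + 2h_1·M_2 = 6(S'(2) - Δ_1) = -66.
Solving: M_0 = -13, M_1 = 32, M_2 = -49.
On [0, 1], S(x) = 5 - 5·x - 13/2·x² + 15/2·x³.
With x = 1/3: S(1/3) = 26/9.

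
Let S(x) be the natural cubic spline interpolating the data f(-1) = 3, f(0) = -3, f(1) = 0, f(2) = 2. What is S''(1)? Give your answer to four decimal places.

Let m_i = S''(x_i). Step sizes h_i = 1, 1, 1; slopes of the chords Δ_i = (y_(i+1) - y_i)/h_i = -6, 3, 2.
  1·m_0 + 4·m_1 + 1·m_2 = 6(Δ_1 - Δ_0) = 54
  1·m_1 + 4·m_2 + 1·m_3 = 6(Δ_2 - Δ_1) = -6
Natural end conditions: m_0 = m_3 = 0.
Forward elimination and back-substitution give m_0 = 0, m_1 = 74/5, m_2 = -26/5, m_3 = 0.

-5.2000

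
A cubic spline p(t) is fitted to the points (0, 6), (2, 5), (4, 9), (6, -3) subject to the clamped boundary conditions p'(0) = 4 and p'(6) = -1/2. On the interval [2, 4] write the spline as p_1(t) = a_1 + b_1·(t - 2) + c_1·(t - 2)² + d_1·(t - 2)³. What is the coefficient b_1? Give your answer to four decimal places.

0.9000

With M_i denoting the second derivative at x_i, h_i = 2, 2, 2, and Δ_i = (y_(i+1) − y_i)/h_i = -1/2, 2, -6:
  2·M_0 + 8·M_1 + 2·M_2 = 6(Δ_1 - Δ_0) = 15
  2·M_1 + 8·M_2 + 2·M_3 = 6(Δ_2 - Δ_1) = -48
Clamped end conditions give two more equations: 2h_0·M_0 + h_0·M_1 = 6(Δ_0 - p'(0)) = -27 and h_2·M_2 + 2h_2·M_3 = 6(p'(6) - Δ_2) = 33.
Solving: M_0 = -52/5, M_1 = 73/10, M_2 = -113/10, M_3 = 139/10.
On [2, 4], with p_1(t) = a_1 + b_1·(t - 2) + c_1·(t - 2)² + d_1·(t - 2)³: c_1 = M_1/2 = 73/20, d_1 = (M_2 - M_1)/(6h_1) = -31/20, b_1 = Δ_1 - h_1(2M_1 + M_2)/6 = 9/10.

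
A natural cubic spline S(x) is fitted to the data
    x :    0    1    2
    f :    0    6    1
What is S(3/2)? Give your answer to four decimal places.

4.5313

With σ_i denoting the second derivative at x_i, h_i = 1, 1, and Δ_i = (y_(i+1) − y_i)/h_i = 6, -5:
  1·σ_0 + 4·σ_1 + 1·σ_2 = 6(Δ_1 - Δ_0) = -66
Natural end conditions: σ_0 = σ_2 = 0.
Solving: σ_0 = 0, σ_1 = -33/2, σ_2 = 0.
On [1, 2], S(x) = 6 + 1/2·(x - 1) - 33/4·(x - 1)² + 11/4·(x - 1)³.
With (x - 1) = 1/2: S(3/2) = 145/32.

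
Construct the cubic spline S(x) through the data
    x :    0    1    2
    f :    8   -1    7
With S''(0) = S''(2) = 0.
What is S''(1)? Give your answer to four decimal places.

Put σ_i = S'' at the i-th knot. Here h = (1, 1) and Δ = (-9, 8), so the interior equations h_(i-1)·σ_(i-1) + 2(h_(i-1)+h_i)·σ_i + h_i·σ_(i+1) = 6(Δ_i − Δ_(i-1)) read
  1·σ_0 + 4·σ_1 + 1·σ_2 = 6(Δ_1 - Δ_0) = 102
Natural end conditions: σ_0 = σ_2 = 0.
Hence σ_0 = 0, σ_1 = 51/2, σ_2 = 0.

25.5000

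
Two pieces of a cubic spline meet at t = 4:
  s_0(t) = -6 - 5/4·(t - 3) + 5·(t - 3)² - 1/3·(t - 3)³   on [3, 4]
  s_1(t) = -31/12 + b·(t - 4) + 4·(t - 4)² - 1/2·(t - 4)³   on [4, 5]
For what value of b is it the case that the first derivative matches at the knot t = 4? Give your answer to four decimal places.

s_0'(t) = -5/4 + 10·(t - 3) - 1·(t - 3)², so s_0'(4) = 31/4. On the right, s_1'(4) = b, so b = 31/4.

7.7500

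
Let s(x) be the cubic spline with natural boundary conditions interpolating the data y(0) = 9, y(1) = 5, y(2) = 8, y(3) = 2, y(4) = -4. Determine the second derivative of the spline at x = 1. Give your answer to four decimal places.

Put m_i = s'' at the i-th knot. Here h = (1, 1, 1, 1) and Δ = (-4, 3, -6, -6), so the interior equations h_(i-1)·m_(i-1) + 2(h_(i-1)+h_i)·m_i + h_i·m_(i+1) = 6(Δ_i − Δ_(i-1)) read
  1·m_0 + 4·m_1 + 1·m_2 = 6(Δ_1 - Δ_0) = 42
  1·m_1 + 4·m_2 + 1·m_3 = 6(Δ_2 - Δ_1) = -54
  1·m_2 + 4·m_3 + 1·m_4 = 6(Δ_3 - Δ_2) = 0
Natural end conditions: m_0 = m_4 = 0.
Forward elimination and back-substitution give m_0 = 0, m_1 = 423/28, m_2 = -129/7, m_3 = 129/28, m_4 = 0.

15.1071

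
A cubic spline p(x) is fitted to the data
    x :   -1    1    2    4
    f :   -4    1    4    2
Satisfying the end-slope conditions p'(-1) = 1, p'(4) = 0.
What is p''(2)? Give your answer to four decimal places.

-5.5625

Put M_i = p'' at the i-th knot. Here h = (2, 1, 2) and Δ = (5/2, 3, -1), so the interior equations h_(i-1)·M_(i-1) + 2(h_(i-1)+h_i)·M_i + h_i·M_(i+1) = 6(Δ_i − Δ_(i-1)) read
  2·M_0 + 6·M_1 + 1·M_2 = 6(Δ_1 - Δ_0) = 3
  1·M_1 + 6·M_2 + 2·M_3 = 6(Δ_2 - Δ_1) = -24
Clamped end conditions give two more equations: 2h_0·M_0 + h_0·M_1 = 6(Δ_0 - p'(-1)) = 9 and h_2·M_2 + 2h_2·M_3 = 6(p'(4) - Δ_2) = 6.
Solving the tridiagonal system: M_0 = 59/32, M_1 = 13/16, M_2 = -89/16, M_3 = 137/32.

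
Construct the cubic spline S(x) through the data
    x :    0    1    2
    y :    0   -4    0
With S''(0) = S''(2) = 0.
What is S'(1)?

With m_i denoting the second derivative at x_i, h_i = 1, 1, and Δ_i = (y_(i+1) − y_i)/h_i = -4, 4:
  1·m_0 + 4·m_1 + 1·m_2 = 6(Δ_1 - Δ_0) = 48
Natural end conditions: m_0 = m_2 = 0.
Forward elimination and back-substitution give m_0 = 0, m_1 = 12, m_2 = 0.
On [1, 2], S'(x) = b_1 + 2c_1·(x - 1) + 3d_1·(x - 1)² with b_1 = Δ_1 - h_1(2m_1 + m_2)/6 = 0, c_1 = m_1/2 = 6, d_1 = (m_2 - m_1)/(6h_1) = -2. So S'(1) = 0.

0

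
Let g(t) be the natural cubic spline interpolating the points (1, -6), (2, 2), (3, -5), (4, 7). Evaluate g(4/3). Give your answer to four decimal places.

-1.7728

Let σ_i = g''(x_i). Step sizes h_i = 1, 1, 1; slopes of the chords Δ_i = (y_(i+1) - y_i)/h_i = 8, -7, 12.
  1·σ_0 + 4·σ_1 + 1·σ_2 = 6(Δ_1 - Δ_0) = -90
  1·σ_1 + 4·σ_2 + 1·σ_3 = 6(Δ_2 - Δ_1) = 114
Natural end conditions: σ_0 = σ_3 = 0.
Hence σ_0 = 0, σ_1 = -158/5, σ_2 = 182/5, σ_3 = 0.
On [1, 2], g(t) = -6 + 199/15·(t - 1) + 0·(t - 1)² - 79/15·(t - 1)³.
With (t - 1) = 1/3: g(4/3) = -718/405.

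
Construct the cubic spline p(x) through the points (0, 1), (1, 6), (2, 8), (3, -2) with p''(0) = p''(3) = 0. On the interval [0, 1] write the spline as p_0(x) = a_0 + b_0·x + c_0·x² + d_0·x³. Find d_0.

0

With M_i denoting the second derivative at x_i, h_i = 1, 1, 1, and Δ_i = (y_(i+1) − y_i)/h_i = 5, 2, -10:
  1·M_0 + 4·M_1 + 1·M_2 = 6(Δ_1 - Δ_0) = -18
  1·M_1 + 4·M_2 + 1·M_3 = 6(Δ_2 - Δ_1) = -72
Natural end conditions: M_0 = M_3 = 0.
Solving: M_0 = 0, M_1 = 0, M_2 = -18, M_3 = 0.
On [0, 1], with p_0(x) = a_0 + b_0·x + c_0·x² + d_0·x³: c_0 = M_0/2 = 0, d_0 = (M_1 - M_0)/(6h_0) = 0, b_0 = Δ_0 - h_0(2M_0 + M_1)/6 = 5.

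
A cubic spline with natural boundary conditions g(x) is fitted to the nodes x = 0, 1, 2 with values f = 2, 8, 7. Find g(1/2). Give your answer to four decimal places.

With σ_i denoting the second derivative at x_i, h_i = 1, 1, and Δ_i = (y_(i+1) − y_i)/h_i = 6, -1:
  1·σ_0 + 4·σ_1 + 1·σ_2 = 6(Δ_1 - Δ_0) = -42
Natural end conditions: σ_0 = σ_2 = 0.
Forward elimination and back-substitution give σ_0 = 0, σ_1 = -21/2, σ_2 = 0.
On [0, 1], g(x) = 2 + 31/4·x + 0·x² - 7/4·x³.
With x = 1/2: g(1/2) = 181/32.

5.6563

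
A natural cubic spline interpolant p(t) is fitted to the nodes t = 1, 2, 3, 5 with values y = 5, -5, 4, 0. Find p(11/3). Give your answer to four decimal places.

6.7246

With σ_i denoting the second derivative at x_i, h_i = 1, 1, 2, and Δ_i = (y_(i+1) − y_i)/h_i = -10, 9, -2:
  1·σ_0 + 4·σ_1 + 1·σ_2 = 6(Δ_1 - Δ_0) = 114
  1·σ_1 + 6·σ_2 + 2·σ_3 = 6(Δ_2 - Δ_1) = -66
Natural end conditions: σ_0 = σ_3 = 0.
Forward elimination and back-substitution give σ_0 = 0, σ_1 = 750/23, σ_2 = -378/23, σ_3 = 0.
On [3, 5], p(t) = 4 + 206/23·(t - 3) - 189/23·(t - 3)² + 63/46·(t - 3)³.
With (t - 3) = 2/3: p(11/3) = 464/69.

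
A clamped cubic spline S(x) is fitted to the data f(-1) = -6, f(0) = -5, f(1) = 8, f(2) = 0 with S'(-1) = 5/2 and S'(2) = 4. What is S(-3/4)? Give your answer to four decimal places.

Put σ_i = S'' at the i-th knot. Here h = (1, 1, 1) and Δ = (1, 13, -8), so the interior equations h_(i-1)·σ_(i-1) + 2(h_(i-1)+h_i)·σ_i + h_i·σ_(i+1) = 6(Δ_i − Δ_(i-1)) read
  1·σ_0 + 4·σ_1 + 1·σ_2 = 6(Δ_1 - Δ_0) = 72
  1·σ_1 + 4·σ_2 + 1·σ_3 = 6(Δ_2 - Δ_1) = -126
Clamped end conditions give two more equations: 2h_0·σ_0 + h_0·σ_1 = 6(Δ_0 - S'(-1)) = -9 and h_2·σ_2 + 2h_2·σ_3 = 6(S'(2) - Δ_2) = 72.
Hence σ_0 = -118/5, σ_1 = 191/5, σ_2 = -286/5, σ_3 = 323/5.
On [-1, 0], S(x) = -6 + 5/2·(x + 1) - 59/5·(x + 1)² + 103/10·(x + 1)³.
With (x + 1) = 1/4: S(-3/4) = -3809/640.

-5.9516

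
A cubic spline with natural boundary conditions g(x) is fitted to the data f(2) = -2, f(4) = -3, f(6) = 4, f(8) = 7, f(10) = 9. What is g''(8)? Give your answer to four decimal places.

Write M_i for g''(x_i). With h_i = 2, 2, 2, 2 and divided differences Δ_i = -1/2, 7/2, 3/2, 1, the continuity of g' gives the tridiagonal system
  2·M_0 + 8·M_1 + 2·M_2 = 6(Δ_1 - Δ_0) = 24
  2·M_1 + 8·M_2 + 2·M_3 = 6(Δ_2 - Δ_1) = -12
  2·M_2 + 8·M_3 + 2·M_4 = 6(Δ_3 - Δ_2) = -3
Natural end conditions: M_0 = M_4 = 0.
Forward elimination and back-substitution give M_0 = 0, M_1 = 405/112, M_2 = -69/28, M_3 = 27/112, M_4 = 0.

0.2411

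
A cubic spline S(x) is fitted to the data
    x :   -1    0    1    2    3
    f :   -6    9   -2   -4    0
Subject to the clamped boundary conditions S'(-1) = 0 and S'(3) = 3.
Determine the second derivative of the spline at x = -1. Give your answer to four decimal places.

77.8929

Put M_i = S'' at the i-th knot. Here h = (1, 1, 1, 1) and Δ = (15, -11, -2, 4), so the interior equations h_(i-1)·M_(i-1) + 2(h_(i-1)+h_i)·M_i + h_i·M_(i+1) = 6(Δ_i − Δ_(i-1)) read
  1·M_0 + 4·M_1 + 1·M_2 = 6(Δ_1 - Δ_0) = -156
  1·M_1 + 4·M_2 + 1·M_3 = 6(Δ_2 - Δ_1) = 54
  1·M_2 + 4·M_3 + 1·M_4 = 6(Δ_3 - Δ_2) = 36
Clamped end conditions give two more equations: 2h_0·M_0 + h_0·M_1 = 6(Δ_0 - S'(-1)) = 90 and h_3·M_3 + 2h_3·M_4 = 6(S'(3) - Δ_3) = -6.
Solving: M_0 = 2181/28, M_1 = -921/14, M_2 = 117/4, M_3 = 39/14, M_4 = -123/28.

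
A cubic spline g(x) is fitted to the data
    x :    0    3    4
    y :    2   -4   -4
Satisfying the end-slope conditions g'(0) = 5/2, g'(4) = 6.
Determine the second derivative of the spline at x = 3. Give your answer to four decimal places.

Let M_i = g''(x_i). Step sizes h_i = 3, 1; slopes of the chords Δ_i = (y_(i+1) - y_i)/h_i = -2, 0.
  3·M_0 + 8·M_1 + 1·M_2 = 6(Δ_1 - Δ_0) = 12
Clamped end conditions give two more equations: 2h_0·M_0 + h_0·M_1 = 6(Δ_0 - g'(0)) = -27 and h_1·M_1 + 2h_1·M_2 = 6(g'(4) - Δ_1) = 36.
Solving: M_0 = -41/8, M_1 = 5/4, M_2 = 139/8.

1.2500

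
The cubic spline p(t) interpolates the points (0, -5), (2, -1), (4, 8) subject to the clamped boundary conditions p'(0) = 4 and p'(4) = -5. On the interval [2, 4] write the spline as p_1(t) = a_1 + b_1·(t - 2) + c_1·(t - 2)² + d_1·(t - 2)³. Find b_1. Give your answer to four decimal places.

With M_i denoting the second derivative at x_i, h_i = 2, 2, and Δ_i = (y_(i+1) − y_i)/h_i = 2, 9/2:
  2·M_0 + 8·M_1 + 2·M_2 = 6(Δ_1 - Δ_0) = 15
Clamped end conditions give two more equations: 2h_0·M_0 + h_0·M_1 = 6(Δ_0 - p'(0)) = -12 and h_1·M_1 + 2h_1·M_2 = 6(p'(4) - Δ_1) = -57.
Forward elimination and back-substitution give M_0 = -57/8, M_1 = 33/4, M_2 = -147/8.
On [2, 4], with p_1(t) = a_1 + b_1·(t - 2) + c_1·(t - 2)² + d_1·(t - 2)³: c_1 = M_1/2 = 33/8, d_1 = (M_2 - M_1)/(6h_1) = -71/32, b_1 = Δ_1 - h_1(2M_1 + M_2)/6 = 41/8.

5.1250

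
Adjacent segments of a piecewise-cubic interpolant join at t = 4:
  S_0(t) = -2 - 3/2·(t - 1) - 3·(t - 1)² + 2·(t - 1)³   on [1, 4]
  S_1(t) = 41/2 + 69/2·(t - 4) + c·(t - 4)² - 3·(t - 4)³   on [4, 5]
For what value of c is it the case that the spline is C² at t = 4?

15

S_0''(t) = -6 + 12·(t - 1), so S_0''(4) = 30. On the right, S_1''(4) = 2c, so c = 15.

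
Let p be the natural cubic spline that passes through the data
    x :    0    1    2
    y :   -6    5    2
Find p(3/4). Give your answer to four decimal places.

With M_i denoting the second derivative at x_i, h_i = 1, 1, and Δ_i = (y_(i+1) − y_i)/h_i = 11, -3:
  1·M_0 + 4·M_1 + 1·M_2 = 6(Δ_1 - Δ_0) = -84
Natural end conditions: M_0 = M_2 = 0.
Hence M_0 = 0, M_1 = -21, M_2 = 0.
On [0, 1], p(x) = -6 + 29/2·x + 0·x² - 7/2·x³.
With x = 3/4: p(3/4) = 435/128.

3.3984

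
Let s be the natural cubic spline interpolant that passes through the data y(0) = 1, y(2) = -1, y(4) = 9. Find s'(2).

Put M_i = s'' at the i-th knot. Here h = (2, 2) and Δ = (-1, 5), so the interior equations h_(i-1)·M_(i-1) + 2(h_(i-1)+h_i)·M_i + h_i·M_(i+1) = 6(Δ_i − Δ_(i-1)) read
  2·M_0 + 8·M_1 + 2·M_2 = 6(Δ_1 - Δ_0) = 36
Natural end conditions: M_0 = M_2 = 0.
Hence M_0 = 0, M_1 = 9/2, M_2 = 0.
On [2, 4], s'(x) = b_1 + 2c_1·(x - 2) + 3d_1·(x - 2)² with b_1 = Δ_1 - h_1(2M_1 + M_2)/6 = 2, c_1 = M_1/2 = 9/4, d_1 = (M_2 - M_1)/(6h_1) = -3/8. So s'(2) = 2.

2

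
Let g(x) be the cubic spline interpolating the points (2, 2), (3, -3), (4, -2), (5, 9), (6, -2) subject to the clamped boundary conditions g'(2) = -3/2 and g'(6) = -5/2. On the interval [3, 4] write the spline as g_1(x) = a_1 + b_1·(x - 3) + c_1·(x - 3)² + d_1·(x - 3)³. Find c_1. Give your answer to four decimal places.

Write m_i for g''(x_i). With h_i = 1, 1, 1, 1 and divided differences Δ_i = -5, 1, 11, -11, the continuity of g' gives the tridiagonal system
  1·m_0 + 4·m_1 + 1·m_2 = 6(Δ_1 - Δ_0) = 36
  1·m_1 + 4·m_2 + 1·m_3 = 6(Δ_2 - Δ_1) = 60
  1·m_2 + 4·m_3 + 1·m_4 = 6(Δ_3 - Δ_2) = -132
Clamped end conditions give two more equations: 2h_0·m_0 + h_0·m_1 = 6(Δ_0 - g'(2)) = -21 and h_3·m_3 + 2h_3·m_4 = 6(g'(6) - Δ_3) = 51.
Forward elimination and back-substitution give m_0 = -373/28, m_1 = 79/14, m_2 = 107/4, m_3 = -737/14, m_4 = 1451/28.
On [3, 4], with g_1(x) = a_1 + b_1·(x - 3) + c_1·(x - 3)² + d_1·(x - 3)³: c_1 = m_1/2 = 79/28, d_1 = (m_2 - m_1)/(6h_1) = 197/56, b_1 = Δ_1 - h_1(2m_1 + m_2)/6 = -299/56.

2.8214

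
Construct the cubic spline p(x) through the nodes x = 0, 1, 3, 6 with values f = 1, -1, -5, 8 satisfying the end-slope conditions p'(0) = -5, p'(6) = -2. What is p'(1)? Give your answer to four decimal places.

Write M_i for p''(x_i). With h_i = 1, 2, 3 and divided differences Δ_i = -2, -2, 13/3, the continuity of p' gives the tridiagonal system
  1·M_0 + 6·M_1 + 2·M_2 = 6(Δ_1 - Δ_0) = 0
  2·M_1 + 10·M_2 + 3·M_3 = 6(Δ_2 - Δ_1) = 38
Clamped end conditions give two more equations: 2h_0·M_0 + h_0·M_1 = 6(Δ_0 - p'(0)) = 18 and h_2·M_2 + 2h_2·M_3 = 6(p'(6) - Δ_2) = -38.
Forward elimination and back-substitution give M_0 = 640/57, M_1 = -254/57, M_2 = 442/57, M_3 = -194/19.
On [1, 3], p'(x) = b_1 + 2c_1·(x - 1) + 3d_1·(x - 1)² with b_1 = Δ_1 - h_1(2M_1 + M_2)/6 = -92/57, c_1 = M_1/2 = -127/57, d_1 = (M_2 - M_1)/(6h_1) = 58/57. So p'(1) = -92/57.

-1.6140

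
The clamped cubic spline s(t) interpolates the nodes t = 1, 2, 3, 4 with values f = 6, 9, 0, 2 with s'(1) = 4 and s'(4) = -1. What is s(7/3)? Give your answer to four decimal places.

Write M_i for s''(x_i). With h_i = 1, 1, 1 and divided differences Δ_i = 3, -9, 2, the continuity of s' gives the tridiagonal system
  1·M_0 + 4·M_1 + 1·M_2 = 6(Δ_1 - Δ_0) = -72
  1·M_1 + 4·M_2 + 1·M_3 = 6(Δ_2 - Δ_1) = 66
Clamped end conditions give two more equations: 2h_0·M_0 + h_0·M_1 = 6(Δ_0 - s'(1)) = -6 and h_2·M_2 + 2h_2·M_3 = 6(s'(4) - Δ_2) = -18.
Forward elimination and back-substitution give M_0 = 166/15, M_1 = -422/15, M_2 = 442/15, M_3 = -356/15.
On [2, 3], s(t) = 9 - 68/15·(t - 2) - 211/15·(t - 2)² + 48/5·(t - 2)³.
With (t - 2) = 1/3: s(7/3) = 848/135.

6.2815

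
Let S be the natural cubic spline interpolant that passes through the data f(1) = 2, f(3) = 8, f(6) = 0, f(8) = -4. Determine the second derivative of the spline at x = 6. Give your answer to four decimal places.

With M_i denoting the second derivative at x_i, h_i = 2, 3, 2, and Δ_i = (y_(i+1) − y_i)/h_i = 3, -8/3, -2:
  2·M_0 + 10·M_1 + 3·M_2 = 6(Δ_1 - Δ_0) = -34
  3·M_1 + 10·M_2 + 2·M_3 = 6(Δ_2 - Δ_1) = 4
Natural end conditions: M_0 = M_3 = 0.
Hence M_0 = 0, M_1 = -352/91, M_2 = 142/91, M_3 = 0.

1.5604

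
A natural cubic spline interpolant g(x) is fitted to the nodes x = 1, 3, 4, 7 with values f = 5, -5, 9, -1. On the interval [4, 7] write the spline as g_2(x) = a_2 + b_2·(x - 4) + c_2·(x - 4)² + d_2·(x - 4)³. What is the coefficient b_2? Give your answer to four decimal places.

Put M_i = g'' at the i-th knot. Here h = (2, 1, 3) and Δ = (-5, 14, -10/3), so the interior equations h_(i-1)·M_(i-1) + 2(h_(i-1)+h_i)·M_i + h_i·M_(i+1) = 6(Δ_i − Δ_(i-1)) read
  2·M_0 + 6·M_1 + 1·M_2 = 6(Δ_1 - Δ_0) = 114
  1·M_1 + 8·M_2 + 3·M_3 = 6(Δ_2 - Δ_1) = -104
Natural end conditions: M_0 = M_3 = 0.
Solving the tridiagonal system: M_0 = 0, M_1 = 1016/47, M_2 = -738/47, M_3 = 0.
On [4, 7], with g_2(x) = a_2 + b_2·(x - 4) + c_2·(x - 4)² + d_2·(x - 4)³: c_2 = M_2/2 = -369/47, d_2 = (M_3 - M_2)/(6h_2) = 41/47, b_2 = Δ_2 - h_2(2M_2 + M_3)/6 = 1744/141.

12.3688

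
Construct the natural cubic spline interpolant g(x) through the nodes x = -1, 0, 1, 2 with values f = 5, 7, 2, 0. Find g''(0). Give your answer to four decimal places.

-12.4000

Put m_i = g'' at the i-th knot. Here h = (1, 1, 1) and Δ = (2, -5, -2), so the interior equations h_(i-1)·m_(i-1) + 2(h_(i-1)+h_i)·m_i + h_i·m_(i+1) = 6(Δ_i − Δ_(i-1)) read
  1·m_0 + 4·m_1 + 1·m_2 = 6(Δ_1 - Δ_0) = -42
  1·m_1 + 4·m_2 + 1·m_3 = 6(Δ_2 - Δ_1) = 18
Natural end conditions: m_0 = m_3 = 0.
Forward elimination and back-substitution give m_0 = 0, m_1 = -62/5, m_2 = 38/5, m_3 = 0.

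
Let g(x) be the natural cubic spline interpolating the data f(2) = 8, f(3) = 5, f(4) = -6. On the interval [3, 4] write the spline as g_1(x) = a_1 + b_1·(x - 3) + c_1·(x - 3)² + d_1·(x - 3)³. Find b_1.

Let M_i = g''(x_i). Step sizes h_i = 1, 1; slopes of the chords Δ_i = (y_(i+1) - y_i)/h_i = -3, -11.
  1·M_0 + 4·M_1 + 1·M_2 = 6(Δ_1 - Δ_0) = -48
Natural end conditions: M_0 = M_2 = 0.
Solving the tridiagonal system: M_0 = 0, M_1 = -12, M_2 = 0.
On [3, 4], with g_1(x) = a_1 + b_1·(x - 3) + c_1·(x - 3)² + d_1·(x - 3)³: c_1 = M_1/2 = -6, d_1 = (M_2 - M_1)/(6h_1) = 2, b_1 = Δ_1 - h_1(2M_1 + M_2)/6 = -7.

-7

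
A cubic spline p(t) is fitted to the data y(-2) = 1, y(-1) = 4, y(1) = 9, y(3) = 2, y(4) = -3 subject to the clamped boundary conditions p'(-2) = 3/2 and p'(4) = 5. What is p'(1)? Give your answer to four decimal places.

0.4545

With M_i denoting the second derivative at x_i, h_i = 1, 2, 2, 1, and Δ_i = (y_(i+1) − y_i)/h_i = 3, 5/2, -7/2, -5:
  1·M_0 + 6·M_1 + 2·M_2 = 6(Δ_1 - Δ_0) = -3
  2·M_1 + 8·M_2 + 2·M_3 = 6(Δ_2 - Δ_1) = -36
  2·M_2 + 6·M_3 + 1·M_4 = 6(Δ_3 - Δ_2) = -9
Clamped end conditions give two more equations: 2h_0·M_0 + h_0·M_1 = 6(Δ_0 - p'(-2)) = 9 and h_3·M_3 + 2h_3·M_4 = 6(p'(4) - Δ_3) = 60.
Solving: M_0 = 307/66, M_1 = -10/33, M_2 = -35/12, M_3 = -199/33, M_4 = 2179/66.
On [1, 3], p'(t) = b_2 + 2c_2·(t - 1) + 3d_2·(t - 1)² with b_2 = Δ_2 - h_2(2M_2 + M_3)/6 = 5/11, c_2 = M_2/2 = -35/24, d_2 = (M_3 - M_2)/(6h_2) = -137/528. So p'(1) = 5/11.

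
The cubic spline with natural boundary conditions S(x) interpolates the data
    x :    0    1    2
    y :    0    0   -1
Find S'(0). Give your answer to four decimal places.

0.2500

Write M_i for S''(x_i). With h_i = 1, 1 and divided differences Δ_i = 0, -1, the continuity of S' gives the tridiagonal system
  1·M_0 + 4·M_1 + 1·M_2 = 6(Δ_1 - Δ_0) = -6
Natural end conditions: M_0 = M_2 = 0.
Solving: M_0 = 0, M_1 = -3/2, M_2 = 0.
On [0, 1], S'(x) = b_0 + 2c_0·x + 3d_0·x² with b_0 = Δ_0 - h_0(2M_0 + M_1)/6 = 1/4, c_0 = M_0/2 = 0, d_0 = (M_1 - M_0)/(6h_0) = -1/4. So S'(0) = 1/4.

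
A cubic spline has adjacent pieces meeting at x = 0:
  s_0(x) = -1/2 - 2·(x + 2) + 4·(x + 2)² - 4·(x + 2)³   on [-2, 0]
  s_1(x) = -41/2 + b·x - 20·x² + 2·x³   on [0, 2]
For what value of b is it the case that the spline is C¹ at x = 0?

s_0'(x) = -2 + 8·(x + 2) - 12·(x + 2)², so s_0'(0) = -34. On the right, s_1'(0) = b, so b = -34.

-34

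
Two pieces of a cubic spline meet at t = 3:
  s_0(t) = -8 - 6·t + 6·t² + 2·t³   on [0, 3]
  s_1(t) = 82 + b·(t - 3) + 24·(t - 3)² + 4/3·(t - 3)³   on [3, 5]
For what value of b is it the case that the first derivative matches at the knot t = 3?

s_0'(t) = -6 + 12·t + 6·t², so s_0'(3) = 84. On the right, s_1'(3) = b, so b = 84.

84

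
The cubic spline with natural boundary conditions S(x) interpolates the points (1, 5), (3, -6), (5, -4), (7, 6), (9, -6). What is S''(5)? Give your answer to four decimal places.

4.3929

Write M_i for S''(x_i). With h_i = 2, 2, 2, 2 and divided differences Δ_i = -11/2, 1, 5, -6, the continuity of S' gives the tridiagonal system
  2·M_0 + 8·M_1 + 2·M_2 = 6(Δ_1 - Δ_0) = 39
  2·M_1 + 8·M_2 + 2·M_3 = 6(Δ_2 - Δ_1) = 24
  2·M_2 + 8·M_3 + 2·M_4 = 6(Δ_3 - Δ_2) = -66
Natural end conditions: M_0 = M_4 = 0.
Forward elimination and back-substitution give M_0 = 0, M_1 = 423/112, M_2 = 123/28, M_3 = -1047/112, M_4 = 0.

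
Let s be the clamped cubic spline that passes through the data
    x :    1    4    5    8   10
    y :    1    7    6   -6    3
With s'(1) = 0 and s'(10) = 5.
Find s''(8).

7

With M_i denoting the second derivative at x_i, h_i = 3, 1, 3, 2, and Δ_i = (y_(i+1) − y_i)/h_i = 2, -1, -4, 9/2:
  3·M_0 + 8·M_1 + 1·M_2 = 6(Δ_1 - Δ_0) = -18
  1·M_1 + 8·M_2 + 3·M_3 = 6(Δ_2 - Δ_1) = -18
  3·M_2 + 10·M_3 + 2·M_4 = 6(Δ_3 - Δ_2) = 51
Clamped end conditions give two more equations: 2h_0·M_0 + h_0·M_1 = 6(Δ_0 - s'(1)) = 12 and h_3·M_3 + 2h_3·M_4 = 6(s'(10) - Δ_3) = 3.
Solving: M_0 = 7/2, M_1 = -3, M_2 = -9/2, M_3 = 7, M_4 = -11/4.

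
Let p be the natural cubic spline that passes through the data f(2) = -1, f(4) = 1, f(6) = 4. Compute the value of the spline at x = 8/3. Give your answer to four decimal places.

-0.4074

Write σ_i for p''(x_i). With h_i = 2, 2 and divided differences Δ_i = 1, 3/2, the continuity of p' gives the tridiagonal system
  2·σ_0 + 8·σ_1 + 2·σ_2 = 6(Δ_1 - Δ_0) = 3
Natural end conditions: σ_0 = σ_2 = 0.
Hence σ_0 = 0, σ_1 = 3/8, σ_2 = 0.
On [2, 4], p(x) = -1 + 7/8·(x - 2) + 0·(x - 2)² + 1/32·(x - 2)³.
With (x - 2) = 2/3: p(8/3) = -11/27.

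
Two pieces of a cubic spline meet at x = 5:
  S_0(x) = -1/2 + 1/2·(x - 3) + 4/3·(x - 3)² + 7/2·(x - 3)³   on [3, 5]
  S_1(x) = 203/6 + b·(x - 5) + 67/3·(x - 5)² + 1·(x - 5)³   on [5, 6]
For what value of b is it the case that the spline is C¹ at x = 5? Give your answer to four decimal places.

47.8333

S_0'(x) = 1/2 + 8/3·(x - 3) + 21/2·(x - 3)², so S_0'(5) = 287/6. On the right, S_1'(5) = b, so b = 287/6.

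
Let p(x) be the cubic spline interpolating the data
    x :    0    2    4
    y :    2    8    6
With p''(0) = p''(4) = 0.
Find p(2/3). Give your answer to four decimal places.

With M_i denoting the second derivative at x_i, h_i = 2, 2, and Δ_i = (y_(i+1) − y_i)/h_i = 3, -1:
  2·M_0 + 8·M_1 + 2·M_2 = 6(Δ_1 - Δ_0) = -24
Natural end conditions: M_0 = M_2 = 0.
Solving the tridiagonal system: M_0 = 0, M_1 = -3, M_2 = 0.
On [0, 2], p(x) = 2 + 4·x + 0·x² - 1/4·x³.
With x = 2/3: p(2/3) = 124/27.

4.5926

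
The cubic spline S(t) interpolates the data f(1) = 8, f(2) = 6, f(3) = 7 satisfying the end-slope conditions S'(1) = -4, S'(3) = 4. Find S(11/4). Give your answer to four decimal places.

Put M_i = S'' at the i-th knot. Here h = (1, 1) and Δ = (-2, 1), so the interior equations h_(i-1)·M_(i-1) + 2(h_(i-1)+h_i)·M_i + h_i·M_(i+1) = 6(Δ_i − Δ_(i-1)) read
  1·M_0 + 4·M_1 + 1·M_2 = 6(Δ_1 - Δ_0) = 18
Clamped end conditions give two more equations: 2h_0·M_0 + h_0·M_1 = 6(Δ_0 - S'(1)) = 12 and h_1·M_1 + 2h_1·M_2 = 6(S'(3) - Δ_1) = 18.
Forward elimination and back-substitution give M_0 = 11/2, M_1 = 1, M_2 = 17/2.
On [2, 3], S(t) = 6 - 3/4·(t - 2) + 1/2·(t - 2)² + 5/4·(t - 2)³.
With (t - 2) = 3/4: S(11/4) = 1599/256.

6.2461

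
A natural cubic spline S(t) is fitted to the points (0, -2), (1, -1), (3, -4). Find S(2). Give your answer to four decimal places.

-1.8750

Let σ_i = S''(x_i). Step sizes h_i = 1, 2; slopes of the chords Δ_i = (y_(i+1) - y_i)/h_i = 1, -3/2.
  1·σ_0 + 6·σ_1 + 2·σ_2 = 6(Δ_1 - Δ_0) = -15
Natural end conditions: σ_0 = σ_2 = 0.
Solving: σ_0 = 0, σ_1 = -5/2, σ_2 = 0.
On [1, 3], S(t) = -1 + 1/6·(t - 1) - 5/4·(t - 1)² + 5/24·(t - 1)³.
With (t - 1) = 1: S(2) = -15/8.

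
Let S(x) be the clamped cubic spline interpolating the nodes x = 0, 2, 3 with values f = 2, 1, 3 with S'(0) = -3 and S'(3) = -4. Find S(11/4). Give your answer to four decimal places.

3.4180

Let M_i = S''(x_i). Step sizes h_i = 2, 1; slopes of the chords Δ_i = (y_(i+1) - y_i)/h_i = -1/2, 2.
  2·M_0 + 6·M_1 + 1·M_2 = 6(Δ_1 - Δ_0) = 15
Clamped end conditions give two more equations: 2h_0·M_0 + h_0·M_1 = 6(Δ_0 - S'(0)) = 15 and h_1·M_1 + 2h_1·M_2 = 6(S'(3) - Δ_1) = -36.
Hence M_0 = 11/12, M_1 = 17/3, M_2 = -125/6.
On [2, 3], S(x) = 1 + 43/12·(x - 2) + 17/6·(x - 2)² - 53/12·(x - 2)³.
With (x - 2) = 3/4: S(11/4) = 875/256.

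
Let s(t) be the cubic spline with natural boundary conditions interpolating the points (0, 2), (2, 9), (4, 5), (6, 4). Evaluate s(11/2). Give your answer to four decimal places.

Write M_i for s''(x_i). With h_i = 2, 2, 2 and divided differences Δ_i = 7/2, -2, -1/2, the continuity of s' gives the tridiagonal system
  2·M_0 + 8·M_1 + 2·M_2 = 6(Δ_1 - Δ_0) = -33
  2·M_1 + 8·M_2 + 2·M_3 = 6(Δ_2 - Δ_1) = 9
Natural end conditions: M_0 = M_3 = 0.
Forward elimination and back-substitution give M_0 = 0, M_1 = -47/10, M_2 = 23/10, M_3 = 0.
On [4, 6], s(t) = 5 - 61/30·(t - 4) + 23/20·(t - 4)² - 23/120·(t - 4)³.
With (t - 4) = 3/2: s(11/2) = 249/64.

3.8906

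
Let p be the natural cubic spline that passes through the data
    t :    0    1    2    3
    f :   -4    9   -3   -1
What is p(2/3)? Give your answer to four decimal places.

7.4815

With M_i denoting the second derivative at x_i, h_i = 1, 1, 1, and Δ_i = (y_(i+1) − y_i)/h_i = 13, -12, 2:
  1·M_0 + 4·M_1 + 1·M_2 = 6(Δ_1 - Δ_0) = -150
  1·M_1 + 4·M_2 + 1·M_3 = 6(Δ_2 - Δ_1) = 84
Natural end conditions: M_0 = M_3 = 0.
Hence M_0 = 0, M_1 = -228/5, M_2 = 162/5, M_3 = 0.
On [0, 1], p(t) = -4 + 103/5·t + 0·t² - 38/5·t³.
With t = 2/3: p(2/3) = 202/27.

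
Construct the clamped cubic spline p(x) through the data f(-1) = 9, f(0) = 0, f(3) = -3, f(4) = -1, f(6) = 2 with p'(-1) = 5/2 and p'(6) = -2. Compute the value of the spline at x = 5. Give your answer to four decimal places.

1.5625

With σ_i denoting the second derivative at x_i, h_i = 1, 3, 1, 2, and Δ_i = (y_(i+1) − y_i)/h_i = -9, -1, 2, 3/2:
  1·σ_0 + 8·σ_1 + 3·σ_2 = 6(Δ_1 - Δ_0) = 48
  3·σ_1 + 8·σ_2 + 1·σ_3 = 6(Δ_2 - Δ_1) = 18
  1·σ_2 + 6·σ_3 + 2·σ_4 = 6(Δ_3 - Δ_2) = -3
Clamped end conditions give two more equations: 2h_0·σ_0 + h_0·σ_1 = 6(Δ_0 - p'(-1)) = -69 and h_3·σ_3 + 2h_3·σ_4 = 6(p'(6) - Δ_3) = -21.
Forward elimination and back-substitution give σ_0 = -81/2, σ_1 = 12, σ_2 = -5/2, σ_3 = 2, σ_4 = -25/4.
On [4, 6], p(x) = -1 + 9/4·(x - 4) + 1·(x - 4)² - 11/16·(x - 4)³.
With (x - 4) = 1: p(5) = 25/16.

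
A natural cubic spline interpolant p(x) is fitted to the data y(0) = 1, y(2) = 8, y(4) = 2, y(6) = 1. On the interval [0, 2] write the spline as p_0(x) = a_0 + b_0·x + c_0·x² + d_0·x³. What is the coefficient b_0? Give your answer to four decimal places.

Let σ_i = p''(x_i). Step sizes h_i = 2, 2, 2; slopes of the chords Δ_i = (y_(i+1) - y_i)/h_i = 7/2, -3, -1/2.
  2·σ_0 + 8·σ_1 + 2·σ_2 = 6(Δ_1 - Δ_0) = -39
  2·σ_1 + 8·σ_2 + 2·σ_3 = 6(Δ_2 - Δ_1) = 15
Natural end conditions: σ_0 = σ_3 = 0.
Solving: σ_0 = 0, σ_1 = -57/10, σ_2 = 33/10, σ_3 = 0.
On [0, 2], with p_0(x) = a_0 + b_0·x + c_0·x² + d_0·x³: c_0 = σ_0/2 = 0, d_0 = (σ_1 - σ_0)/(6h_0) = -19/40, b_0 = Δ_0 - h_0(2σ_0 + σ_1)/6 = 27/5.

5.4000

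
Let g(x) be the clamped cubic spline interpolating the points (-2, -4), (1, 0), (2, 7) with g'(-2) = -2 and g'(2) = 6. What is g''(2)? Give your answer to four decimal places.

Let M_i = g''(x_i). Step sizes h_i = 3, 1; slopes of the chords Δ_i = (y_(i+1) - y_i)/h_i = 4/3, 7.
  3·M_0 + 8·M_1 + 1·M_2 = 6(Δ_1 - Δ_0) = 34
Clamped end conditions give two more equations: 2h_0·M_0 + h_0·M_1 = 6(Δ_0 - g'(-2)) = 20 and h_1·M_1 + 2h_1·M_2 = 6(g'(2) - Δ_1) = -6.
Solving: M_0 = 13/12, M_1 = 9/2, M_2 = -21/4.

-5.2500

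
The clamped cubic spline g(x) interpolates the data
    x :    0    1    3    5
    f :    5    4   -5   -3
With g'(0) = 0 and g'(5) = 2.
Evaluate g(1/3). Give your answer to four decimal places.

4.9517

Let M_i = g''(x_i). Step sizes h_i = 1, 2, 2; slopes of the chords Δ_i = (y_(i+1) - y_i)/h_i = -1, -9/2, 1.
  1·M_0 + 6·M_1 + 2·M_2 = 6(Δ_1 - Δ_0) = -21
  2·M_1 + 8·M_2 + 2·M_3 = 6(Δ_2 - Δ_1) = 33
Clamped end conditions give two more equations: 2h_0·M_0 + h_0·M_1 = 6(Δ_0 - g'(0)) = -6 and h_2·M_2 + 2h_2·M_3 = 6(g'(5) - Δ_2) = 6.
Hence M_0 = -7/23, M_1 = -124/23, M_2 = 134/23, M_3 = -65/46.
On [0, 1], g(x) = 5 + 0·x - 7/46·x² - 39/46·x³.
With x = 1/3: g(1/3) = 1025/207.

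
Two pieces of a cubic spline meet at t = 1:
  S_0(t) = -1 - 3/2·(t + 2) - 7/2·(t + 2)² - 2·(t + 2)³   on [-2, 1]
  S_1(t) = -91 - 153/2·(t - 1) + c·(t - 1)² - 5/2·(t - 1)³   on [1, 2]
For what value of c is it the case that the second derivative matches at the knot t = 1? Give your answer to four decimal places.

S_0''(t) = -7 - 12·(t + 2), so S_0''(1) = -43. On the right, S_1''(1) = 2c, so c = -43/2.

-21.5000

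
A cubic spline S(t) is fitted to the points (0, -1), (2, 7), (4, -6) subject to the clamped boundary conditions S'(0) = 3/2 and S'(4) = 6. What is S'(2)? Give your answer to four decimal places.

-3.7500

Let m_i = S''(x_i). Step sizes h_i = 2, 2; slopes of the chords Δ_i = (y_(i+1) - y_i)/h_i = 4, -13/2.
  2·m_0 + 8·m_1 + 2·m_2 = 6(Δ_1 - Δ_0) = -63
Clamped end conditions give two more equations: 2h_0·m_0 + h_0·m_1 = 6(Δ_0 - S'(0)) = 15 and h_1·m_1 + 2h_1·m_2 = 6(S'(4) - Δ_1) = 75.
Hence m_0 = 51/4, m_1 = -18, m_2 = 111/4.
On [2, 4], S'(t) = b_1 + 2c_1·(t - 2) + 3d_1·(t - 2)² with b_1 = Δ_1 - h_1(2m_1 + m_2)/6 = -15/4, c_1 = m_1/2 = -9, d_1 = (m_2 - m_1)/(6h_1) = 61/16. So S'(2) = -15/4.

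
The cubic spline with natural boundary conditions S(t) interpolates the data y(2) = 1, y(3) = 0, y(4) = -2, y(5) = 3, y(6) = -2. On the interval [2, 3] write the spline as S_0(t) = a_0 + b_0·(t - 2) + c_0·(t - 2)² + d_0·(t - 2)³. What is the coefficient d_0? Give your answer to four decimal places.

Write m_i for S''(x_i). With h_i = 1, 1, 1, 1 and divided differences Δ_i = -1, -2, 5, -5, the continuity of S' gives the tridiagonal system
  1·m_0 + 4·m_1 + 1·m_2 = 6(Δ_1 - Δ_0) = -6
  1·m_1 + 4·m_2 + 1·m_3 = 6(Δ_2 - Δ_1) = 42
  1·m_2 + 4·m_3 + 1·m_4 = 6(Δ_3 - Δ_2) = -60
Natural end conditions: m_0 = m_4 = 0.
Solving the tridiagonal system: m_0 = 0, m_1 = -159/28, m_2 = 117/7, m_3 = -537/28, m_4 = 0.
On [2, 3], with S_0(t) = a_0 + b_0·(t - 2) + c_0·(t - 2)² + d_0·(t - 2)³: c_0 = m_0/2 = 0, d_0 = (m_1 - m_0)/(6h_0) = -53/56, b_0 = Δ_0 - h_0(2m_0 + m_1)/6 = -3/56.

-0.9464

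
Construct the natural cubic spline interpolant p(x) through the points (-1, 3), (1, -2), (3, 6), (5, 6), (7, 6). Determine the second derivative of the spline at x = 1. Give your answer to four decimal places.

6.0804

Let m_i = p''(x_i). Step sizes h_i = 2, 2, 2, 2; slopes of the chords Δ_i = (y_(i+1) - y_i)/h_i = -5/2, 4, 0, 0.
  2·m_0 + 8·m_1 + 2·m_2 = 6(Δ_1 - Δ_0) = 39
  2·m_1 + 8·m_2 + 2·m_3 = 6(Δ_2 - Δ_1) = -24
  2·m_2 + 8·m_3 + 2·m_4 = 6(Δ_3 - Δ_2) = 0
Natural end conditions: m_0 = m_4 = 0.
Hence m_0 = 0, m_1 = 681/112, m_2 = -135/28, m_3 = 135/112, m_4 = 0.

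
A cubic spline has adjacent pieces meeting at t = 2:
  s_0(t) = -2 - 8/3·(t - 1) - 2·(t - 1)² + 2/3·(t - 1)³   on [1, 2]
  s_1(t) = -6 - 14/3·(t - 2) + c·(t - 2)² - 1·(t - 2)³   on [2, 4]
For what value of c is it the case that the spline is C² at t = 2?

0

s_0''(t) = -4 + 4·(t - 1), so s_0''(2) = 0. On the right, s_1''(2) = 2c, so c = 0.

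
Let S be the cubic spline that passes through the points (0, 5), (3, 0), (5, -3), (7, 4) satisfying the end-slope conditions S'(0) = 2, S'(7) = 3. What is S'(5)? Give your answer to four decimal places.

Write m_i for S''(x_i). With h_i = 3, 2, 2 and divided differences Δ_i = -5/3, -3/2, 7/2, the continuity of S' gives the tridiagonal system
  3·m_0 + 10·m_1 + 2·m_2 = 6(Δ_1 - Δ_0) = 1
  2·m_1 + 8·m_2 + 2·m_3 = 6(Δ_2 - Δ_1) = 30
Clamped end conditions give two more equations: 2h_0·m_0 + h_0·m_1 = 6(Δ_0 - S'(0)) = -22 and h_2·m_2 + 2h_2·m_3 = 6(S'(7) - Δ_2) = -3.
Solving: m_0 = -428/111, m_1 = 14/37, m_2 = 325/74, m_3 = -109/37.
On [5, 7], S'(x) = b_2 + 2c_2·(x - 5) + 3d_2·(x - 5)² with b_2 = Δ_2 - h_2(2m_2 + m_3)/6 = 115/74, c_2 = m_2/2 = 325/148, d_2 = (m_3 - m_2)/(6h_2) = -181/296. So S'(5) = 115/74.

1.5541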